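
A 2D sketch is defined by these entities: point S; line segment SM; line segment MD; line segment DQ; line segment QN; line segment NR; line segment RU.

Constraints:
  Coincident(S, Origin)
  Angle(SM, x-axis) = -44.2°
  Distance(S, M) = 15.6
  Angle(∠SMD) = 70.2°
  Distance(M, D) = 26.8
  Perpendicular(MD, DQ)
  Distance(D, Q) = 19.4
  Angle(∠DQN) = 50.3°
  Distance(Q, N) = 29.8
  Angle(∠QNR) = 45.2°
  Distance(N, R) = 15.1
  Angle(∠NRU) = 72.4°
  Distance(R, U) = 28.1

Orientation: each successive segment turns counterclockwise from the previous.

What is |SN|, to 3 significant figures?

14.4

MD ⟂ DQ, so DQ runs at 156°; with |DQ| = 19.4, Q = (4.59, 21.5). ∠DQN = 50.3° gives QN at -74.7° from the x-axis; with |QN| = 29.8, N = (12.5, -7.20). Then |SN| = |N − S| = 14.4.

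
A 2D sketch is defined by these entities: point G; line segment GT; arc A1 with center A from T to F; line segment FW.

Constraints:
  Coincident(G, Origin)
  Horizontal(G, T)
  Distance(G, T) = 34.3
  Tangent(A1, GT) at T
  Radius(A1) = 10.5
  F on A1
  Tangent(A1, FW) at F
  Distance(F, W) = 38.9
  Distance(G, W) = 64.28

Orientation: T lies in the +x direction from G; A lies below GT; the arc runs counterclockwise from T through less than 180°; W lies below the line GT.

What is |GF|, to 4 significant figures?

28.65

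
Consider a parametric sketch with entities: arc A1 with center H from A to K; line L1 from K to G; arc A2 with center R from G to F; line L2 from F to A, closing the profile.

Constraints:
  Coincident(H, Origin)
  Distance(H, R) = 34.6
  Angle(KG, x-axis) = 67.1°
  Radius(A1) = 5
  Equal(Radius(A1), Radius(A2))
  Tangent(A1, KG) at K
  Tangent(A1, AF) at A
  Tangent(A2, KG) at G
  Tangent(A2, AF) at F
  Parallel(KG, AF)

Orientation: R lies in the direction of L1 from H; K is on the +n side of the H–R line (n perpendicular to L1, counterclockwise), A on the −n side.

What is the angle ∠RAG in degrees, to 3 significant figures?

7.90°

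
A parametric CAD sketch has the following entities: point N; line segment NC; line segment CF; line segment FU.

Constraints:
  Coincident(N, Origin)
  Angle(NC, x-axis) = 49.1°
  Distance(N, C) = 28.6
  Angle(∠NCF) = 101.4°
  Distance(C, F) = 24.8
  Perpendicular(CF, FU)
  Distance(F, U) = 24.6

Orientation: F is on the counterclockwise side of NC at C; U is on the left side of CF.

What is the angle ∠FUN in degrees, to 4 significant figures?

96.44°

N is at the origin; NC runs at 49.1° with length 28.6, so C = 28.6·(cos 49.1°, sin 49.1°) = (18.73, 21.62). ∠NCF = 101.4°, so CF runs at 49.1° + (180° − 101.4°) = 127.7° from the x-axis; with |CF| = 24.8, F = C + 24.8·(cos 127.7°, sin 127.7°) = (3.560, 41.24). The perpendicularity gives FU at right angles to CF; with |FU| = 24.6 on the left of CF, U = F + 24.6·(-0.7912, -0.6115) = (-15.90, 26.20). Then cos ∠FUN = UF·UN / (|UF||UN|), giving 96.44°.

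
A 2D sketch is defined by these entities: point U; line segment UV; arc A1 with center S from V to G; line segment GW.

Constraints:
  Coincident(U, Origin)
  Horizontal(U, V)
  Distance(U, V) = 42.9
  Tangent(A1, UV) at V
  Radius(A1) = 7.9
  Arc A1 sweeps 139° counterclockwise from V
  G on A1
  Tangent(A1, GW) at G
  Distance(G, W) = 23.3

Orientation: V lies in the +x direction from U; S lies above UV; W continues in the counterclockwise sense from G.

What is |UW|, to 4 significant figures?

42.19

U is at the origin; UV is horizontal with |UV| = 42.9 and V on the +x side, so V = (42.90, 0.000). A1 meets UV tangentially, so SV is at right angles to UV, so S = V + (0, 7.9) = (42.90, 7.900). On A1, V sits at bearing -90° from S; a 139° counterclockwise sweep puts G at bearing 49°, so G = S + 7.9·(cos 49°, sin 49°) = (48.08, 13.86). Tangency of A1 to GW means the radius SG is perpendicular to GW, so GW runs along (−sin 49°, cos 49°); with |GW| = 23.3, W = (30.50, 29.15). Then |UW| = |W − U| = 42.19.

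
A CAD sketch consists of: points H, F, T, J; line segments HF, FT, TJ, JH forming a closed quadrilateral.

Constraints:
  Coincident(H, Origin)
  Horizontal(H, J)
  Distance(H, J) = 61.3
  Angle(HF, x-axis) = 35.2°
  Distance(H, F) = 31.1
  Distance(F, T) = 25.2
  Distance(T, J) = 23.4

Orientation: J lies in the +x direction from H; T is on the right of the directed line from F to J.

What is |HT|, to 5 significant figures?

38.395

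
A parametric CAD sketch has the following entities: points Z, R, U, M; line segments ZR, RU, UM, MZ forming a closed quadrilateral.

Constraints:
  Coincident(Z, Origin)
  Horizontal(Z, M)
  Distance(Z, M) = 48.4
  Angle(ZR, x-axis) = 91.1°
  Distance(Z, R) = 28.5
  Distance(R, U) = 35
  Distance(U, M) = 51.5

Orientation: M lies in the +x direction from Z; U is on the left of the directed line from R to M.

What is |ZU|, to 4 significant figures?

55.63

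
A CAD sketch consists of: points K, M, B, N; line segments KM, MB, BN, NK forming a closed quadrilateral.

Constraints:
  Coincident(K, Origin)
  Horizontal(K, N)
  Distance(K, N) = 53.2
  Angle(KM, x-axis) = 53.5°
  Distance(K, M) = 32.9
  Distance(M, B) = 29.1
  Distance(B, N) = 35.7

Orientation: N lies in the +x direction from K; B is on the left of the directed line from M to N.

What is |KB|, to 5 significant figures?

58.982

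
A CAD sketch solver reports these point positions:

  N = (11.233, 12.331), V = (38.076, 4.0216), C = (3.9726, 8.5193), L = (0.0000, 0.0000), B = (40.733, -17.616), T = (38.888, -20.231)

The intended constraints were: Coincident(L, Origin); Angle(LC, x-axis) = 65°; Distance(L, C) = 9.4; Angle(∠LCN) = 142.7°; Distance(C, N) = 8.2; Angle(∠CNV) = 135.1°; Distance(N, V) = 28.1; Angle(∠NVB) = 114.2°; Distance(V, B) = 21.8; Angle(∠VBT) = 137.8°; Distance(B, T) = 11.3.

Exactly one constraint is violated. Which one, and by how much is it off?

Distance(B, T) = 11.3 — off by 8.10.

L = (0.00, 0.00) ✓; LC at 65.00° ✓; |LC| = 9.400 ✓; ∠LCN = 142.7° ✓; |CN| = 8.200 ✓; ∠CNV = 135.1° ✓; |NV| = 28.10 ✓; ∠NVB = 114.2° ✓; |VB| = 21.80 ✓; ∠VBT = 137.8° ✓; |BT| = 3.200 ✗.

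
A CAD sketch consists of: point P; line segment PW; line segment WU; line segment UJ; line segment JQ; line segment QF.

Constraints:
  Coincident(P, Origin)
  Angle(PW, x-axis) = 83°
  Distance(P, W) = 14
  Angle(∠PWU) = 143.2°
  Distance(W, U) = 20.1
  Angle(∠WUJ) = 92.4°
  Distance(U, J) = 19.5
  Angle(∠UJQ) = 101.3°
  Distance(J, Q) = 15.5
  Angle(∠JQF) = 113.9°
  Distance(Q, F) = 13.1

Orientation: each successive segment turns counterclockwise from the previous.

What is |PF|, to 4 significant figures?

10.08

∠UJQ = 101.3° gives JQ at -73.90° from the x-axis; with |JQ| = 15.5, Q = (-21.30, 7.472). ∠JQF = 113.9° gives QF at -7.800° from the x-axis; with |QF| = 13.1, F = (-8.318, 5.694). Then |PF| = |F − P| = 10.08.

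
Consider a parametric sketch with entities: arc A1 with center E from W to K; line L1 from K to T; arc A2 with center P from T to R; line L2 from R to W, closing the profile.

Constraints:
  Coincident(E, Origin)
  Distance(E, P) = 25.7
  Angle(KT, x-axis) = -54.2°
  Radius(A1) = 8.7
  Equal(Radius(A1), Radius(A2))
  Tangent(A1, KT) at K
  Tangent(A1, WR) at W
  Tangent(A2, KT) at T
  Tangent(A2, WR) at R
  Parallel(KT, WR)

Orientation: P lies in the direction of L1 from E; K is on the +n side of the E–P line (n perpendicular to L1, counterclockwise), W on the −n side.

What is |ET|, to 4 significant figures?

27.13

The slot axis is L1's direction at -54.2°, so u = (cos -54.2°, sin -54.2°) = (0.5850, -0.8111) and n = (−sin -54.2°, cos -54.2°) = (0.8111, 0.5850). E is at the origin and P lies 25.7 along u from E, so P = 25.7·u = (15.03, -20.84). Tangency of A1 to both parallel lines with radius 8.7 puts K and W at E ± 8.7·n: K = (7.056, 5.089), W = (-7.056, -5.089). Equal radii place T and R the same way about P: T = P + 8.7·n = (22.09, -15.76), R = P − 8.7·n = (7.977, -25.93). Then |ET| = |T − E| = 27.13.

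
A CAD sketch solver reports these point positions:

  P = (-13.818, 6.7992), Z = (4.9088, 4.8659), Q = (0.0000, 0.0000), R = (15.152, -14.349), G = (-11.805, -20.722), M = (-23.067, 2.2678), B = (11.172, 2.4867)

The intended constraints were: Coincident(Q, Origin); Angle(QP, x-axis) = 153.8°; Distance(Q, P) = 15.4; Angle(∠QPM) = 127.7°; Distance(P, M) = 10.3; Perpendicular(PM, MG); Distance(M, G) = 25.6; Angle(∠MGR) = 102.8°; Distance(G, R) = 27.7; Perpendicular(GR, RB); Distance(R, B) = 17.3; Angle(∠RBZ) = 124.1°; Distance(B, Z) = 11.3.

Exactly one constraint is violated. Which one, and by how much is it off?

Distance(B, Z) = 11.3 — off by 4.60.

Q = (0.00, 0.00) ✓; QP at 153.8° ✓; |QP| = 15.40 ✓; ∠QPM = 127.7° ✓; |PM| = 10.30 ✓; ∠(PM, MG) = 90.00° ✓; |MG| = 25.60 ✓; ∠MGR = 102.8° ✓; |GR| = 27.70 ✓; ∠(GR, RB) = 90.00° ✓; |RB| = 17.30 ✓; ∠RBZ = 124.1° ✓; |BZ| = 6.700 ✗.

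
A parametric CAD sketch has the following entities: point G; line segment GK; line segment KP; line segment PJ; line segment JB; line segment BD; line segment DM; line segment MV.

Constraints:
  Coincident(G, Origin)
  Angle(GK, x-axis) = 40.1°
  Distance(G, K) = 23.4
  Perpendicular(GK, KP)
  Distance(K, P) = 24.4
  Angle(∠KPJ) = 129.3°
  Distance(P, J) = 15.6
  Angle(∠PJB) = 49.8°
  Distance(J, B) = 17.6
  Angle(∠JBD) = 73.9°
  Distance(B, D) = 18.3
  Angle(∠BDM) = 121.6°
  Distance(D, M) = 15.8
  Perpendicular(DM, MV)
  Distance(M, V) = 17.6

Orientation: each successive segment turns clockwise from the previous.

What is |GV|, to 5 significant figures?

44.740

∠BDM = 121.6° gives DM at -35.300° from the x-axis; with |DM| = 15.8, M = (49.350, -7.2367). The perpendicularity gives MV at right angles to DM, so MV runs at -125.30°; with |MV| = 17.6, V = (39.180, -21.601). Then |GV| = |V − G| = 44.740.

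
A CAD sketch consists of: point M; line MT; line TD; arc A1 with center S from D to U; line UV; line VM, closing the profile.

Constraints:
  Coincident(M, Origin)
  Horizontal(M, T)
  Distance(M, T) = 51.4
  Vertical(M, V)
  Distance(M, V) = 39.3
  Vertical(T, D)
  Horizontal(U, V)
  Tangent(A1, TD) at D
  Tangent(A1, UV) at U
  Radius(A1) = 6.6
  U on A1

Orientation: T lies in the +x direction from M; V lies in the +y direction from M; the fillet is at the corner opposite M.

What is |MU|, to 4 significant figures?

59.59

M is at the origin; M and T share the same y with |MT| = 51.4 and T on the +x side, so T = (51.40, 0.000). MV is vertical with |MV| = 39.3 and V on the +y side, so V = (0.000, 39.30). The virtual corner opposite M is at (51.40, 39.30). The tangent condition forces SD to be normal to TD and since A1 is tangent to UV there, SU ⟂ UV, with radius 6.6, so the center S sits 6.6 in from both sides at S = (44.80, 32.70). That places the tangent points at D = (51.40, 32.70) on TD and U = (44.80, 39.30) on UV. Then |MU| = |U − M| = 59.59.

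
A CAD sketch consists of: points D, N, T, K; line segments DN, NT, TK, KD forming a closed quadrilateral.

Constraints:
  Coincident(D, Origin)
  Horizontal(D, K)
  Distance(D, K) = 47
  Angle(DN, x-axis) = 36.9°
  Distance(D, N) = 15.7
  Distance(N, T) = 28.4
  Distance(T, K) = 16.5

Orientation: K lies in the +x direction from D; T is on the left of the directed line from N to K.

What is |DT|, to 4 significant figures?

43.12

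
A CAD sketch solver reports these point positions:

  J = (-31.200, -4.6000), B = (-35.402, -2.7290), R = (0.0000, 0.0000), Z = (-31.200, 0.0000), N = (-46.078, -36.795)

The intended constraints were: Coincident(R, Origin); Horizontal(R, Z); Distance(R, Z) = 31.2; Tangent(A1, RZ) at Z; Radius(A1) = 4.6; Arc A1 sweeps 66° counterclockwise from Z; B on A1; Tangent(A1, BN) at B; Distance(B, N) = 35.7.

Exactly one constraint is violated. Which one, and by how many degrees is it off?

Tangent(A1, BN) at B — off by 6.60°.

R = (0.00, 0.00) ✓; R.y = 0.00, Z.y = 0.00 ✓; |RZ| = 31.20 ✓; ∠(JZ, ZR) = 90.00° ✓; |JZ| = 4.600 ✓; bearing(J→B) − bearing(J→Z) = 66.00° ✓; |JB| = 4.600 ✓; ∠(JB, BN) = 83.40° ✗; |BN| = 35.70 ✓.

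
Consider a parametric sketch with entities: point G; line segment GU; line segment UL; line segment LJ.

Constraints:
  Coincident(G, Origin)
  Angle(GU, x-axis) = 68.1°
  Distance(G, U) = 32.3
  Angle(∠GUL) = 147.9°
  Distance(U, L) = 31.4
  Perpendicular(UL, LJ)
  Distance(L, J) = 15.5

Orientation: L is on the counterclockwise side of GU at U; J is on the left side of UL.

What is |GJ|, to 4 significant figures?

58.79

G is at the origin; GU runs at 68.1° with length 32.3, so U = 32.3·(cos 68.1°, sin 68.1°) = (12.05, 29.97). ∠GUL = 147.9°, so UL runs at 68.1° + (180° − 147.9°) = 100.2° from the x-axis; with |UL| = 31.4, L = U + 31.4·(cos 100.2°, sin 100.2°) = (6.487, 60.87). The perpendicularity gives LJ at right angles to UL; with |LJ| = 15.5 on the left of UL, J = L + 15.5·(-0.9842, -0.1771) = (-8.768, 58.13). Then |GJ| = |J − G| = 58.79.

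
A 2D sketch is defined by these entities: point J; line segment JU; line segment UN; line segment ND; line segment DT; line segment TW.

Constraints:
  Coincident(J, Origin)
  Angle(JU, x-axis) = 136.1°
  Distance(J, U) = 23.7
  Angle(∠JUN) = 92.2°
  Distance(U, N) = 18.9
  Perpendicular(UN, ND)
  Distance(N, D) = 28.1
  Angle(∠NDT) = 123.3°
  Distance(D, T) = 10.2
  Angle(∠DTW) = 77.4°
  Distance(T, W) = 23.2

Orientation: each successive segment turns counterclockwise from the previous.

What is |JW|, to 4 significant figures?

12.08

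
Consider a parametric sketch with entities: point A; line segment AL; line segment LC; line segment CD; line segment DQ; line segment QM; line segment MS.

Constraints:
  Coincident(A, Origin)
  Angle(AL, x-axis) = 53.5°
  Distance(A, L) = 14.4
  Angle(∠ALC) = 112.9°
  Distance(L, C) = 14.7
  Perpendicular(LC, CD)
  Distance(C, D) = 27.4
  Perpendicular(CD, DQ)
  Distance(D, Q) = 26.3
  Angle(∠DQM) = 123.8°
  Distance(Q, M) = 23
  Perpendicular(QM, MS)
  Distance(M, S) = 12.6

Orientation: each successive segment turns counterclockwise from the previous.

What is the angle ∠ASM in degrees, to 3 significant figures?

91.0°

∠DQM = 123.8° gives QM at -3.20° from the x-axis; with |QM| = 23.0, M = (13.9, -13.6). QM is perpendicular to MS, so MS runs at 86.8°; with |MS| = 12.6, S = (14.6, -1.06). Then cos ∠ASM = SA·SM / (|SA||SM|), giving 91.0°.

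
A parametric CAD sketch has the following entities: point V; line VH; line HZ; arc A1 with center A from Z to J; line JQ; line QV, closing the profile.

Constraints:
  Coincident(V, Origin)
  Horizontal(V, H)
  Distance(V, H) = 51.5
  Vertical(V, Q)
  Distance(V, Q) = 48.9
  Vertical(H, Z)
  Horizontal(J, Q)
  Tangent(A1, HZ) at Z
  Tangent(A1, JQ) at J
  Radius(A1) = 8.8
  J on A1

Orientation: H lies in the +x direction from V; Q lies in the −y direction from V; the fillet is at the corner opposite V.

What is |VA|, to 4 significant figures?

58.58

V is at the origin; V and H share the same y with |VH| = 51.5 and H on the +x side, so H = (51.50, 0.000). VQ is vertical with |VQ| = 48.9 and Q on the −y side, so Q = (0.000, -48.90). The virtual corner opposite V is at (51.50, -48.90). A1 meets HZ tangentially, so AZ is at right angles to HZ and tangency of A1 to JQ means the radius AJ is perpendicular to JQ, with radius 8.8, so the center A sits 8.8 in from both sides at A = (42.70, -40.10). Then |VA| = |A − V| = 58.58.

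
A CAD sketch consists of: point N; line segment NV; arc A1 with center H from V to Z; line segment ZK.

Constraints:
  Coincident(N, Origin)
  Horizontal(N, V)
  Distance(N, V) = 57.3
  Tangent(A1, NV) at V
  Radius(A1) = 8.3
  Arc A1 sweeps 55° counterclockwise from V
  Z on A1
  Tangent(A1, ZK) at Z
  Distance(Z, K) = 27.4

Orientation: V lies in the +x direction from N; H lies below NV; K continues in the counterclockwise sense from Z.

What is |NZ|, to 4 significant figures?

50.62

A1 meets NV tangentially, so HV is at right angles to NV, so H = V + (0, -8.3) = (57.30, -8.300). On A1, V sits at bearing 90° from H; a 55° counterclockwise sweep puts Z at bearing 145°, so Z = H + 8.3·(cos 145°, sin 145°) = (50.50, -3.539). Then |NZ| = |Z − N| = 50.62.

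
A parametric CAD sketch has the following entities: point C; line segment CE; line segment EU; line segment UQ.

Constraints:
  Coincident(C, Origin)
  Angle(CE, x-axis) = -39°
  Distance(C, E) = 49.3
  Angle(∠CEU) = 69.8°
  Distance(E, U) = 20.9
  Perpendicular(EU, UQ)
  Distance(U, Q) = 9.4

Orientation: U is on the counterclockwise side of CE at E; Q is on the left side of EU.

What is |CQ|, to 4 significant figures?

37.07

∠CEU = 69.8°, so EU runs at -39.0° + (180° − 69.8°) = 71.20° from the x-axis; with |EU| = 20.9, U = E + 20.9·(cos 71.20°, sin 71.20°) = (45.05, -11.24). EU ⟂ UQ; with |UQ| = 9.4 on the left of EU, Q = U + 9.4·(-0.9466, 0.3223) = (36.15, -8.211). Then |CQ| = |Q − C| = 37.07.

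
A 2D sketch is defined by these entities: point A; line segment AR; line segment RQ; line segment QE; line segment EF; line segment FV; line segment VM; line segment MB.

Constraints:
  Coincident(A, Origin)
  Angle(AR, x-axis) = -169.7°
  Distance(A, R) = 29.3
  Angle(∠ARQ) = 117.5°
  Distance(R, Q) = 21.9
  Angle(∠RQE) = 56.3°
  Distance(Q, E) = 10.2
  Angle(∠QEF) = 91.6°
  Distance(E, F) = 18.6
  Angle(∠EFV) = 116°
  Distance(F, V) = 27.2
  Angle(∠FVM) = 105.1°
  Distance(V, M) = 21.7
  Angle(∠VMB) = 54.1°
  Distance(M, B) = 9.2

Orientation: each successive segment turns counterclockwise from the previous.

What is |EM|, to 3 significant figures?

41.2

∠EFV = 116.0° gives FV at 169° from the x-axis; with |FV| = 27.2, V = (-57.0, -0.0514). ∠FVM = 105.1° gives VM at -116° from the x-axis; with |VM| = 21.7, M = (-66.6, -19.5). Then |EM| = |M − E| = 41.2.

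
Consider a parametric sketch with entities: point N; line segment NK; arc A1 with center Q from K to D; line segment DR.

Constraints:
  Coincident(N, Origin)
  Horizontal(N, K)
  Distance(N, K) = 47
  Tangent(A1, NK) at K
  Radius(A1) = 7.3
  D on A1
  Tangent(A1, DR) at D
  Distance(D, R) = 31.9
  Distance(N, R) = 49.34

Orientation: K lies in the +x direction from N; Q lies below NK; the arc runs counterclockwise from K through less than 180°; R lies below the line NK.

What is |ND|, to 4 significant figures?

40.28

N is at the origin; NK is horizontal with |NK| = 47.0 and K on the +x side, so K = (47.00, 0.000). The tangent condition forces QK to be normal to NK, so Q = K + (0, -7.3) = (47.00, -7.300). Since QD ⟂ DR (tangency), |QR| = √(7.3² + 31.9²) = 32.72 regardless of where D sits on A1. So R lies on both circle(N, 49.34) and circle(Q, 32.72); the below-NK intersection is R = (32.86, -36.81). D is the foot of the tangent from R: D = (39.88, -5.693).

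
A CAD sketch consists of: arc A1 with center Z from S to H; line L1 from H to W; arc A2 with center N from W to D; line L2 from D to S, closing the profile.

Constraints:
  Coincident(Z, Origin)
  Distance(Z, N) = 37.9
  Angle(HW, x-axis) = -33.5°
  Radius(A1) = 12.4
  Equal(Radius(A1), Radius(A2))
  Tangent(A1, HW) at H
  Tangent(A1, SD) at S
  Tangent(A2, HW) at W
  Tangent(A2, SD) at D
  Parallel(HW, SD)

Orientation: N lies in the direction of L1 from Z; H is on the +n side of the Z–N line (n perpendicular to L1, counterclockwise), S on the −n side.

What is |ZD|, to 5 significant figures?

39.877

Tangency of A1 to both parallel lines with radius 12.4 puts H and S at Z ± 12.4·n: H = (6.8440, 10.340), S = (-6.8440, -10.340). Equal radii place W and D the same way about N: W = N + 12.4·n = (38.448, -10.578), D = N − 12.4·n = (24.760, -31.259). Then |ZD| = |D − Z| = 39.877.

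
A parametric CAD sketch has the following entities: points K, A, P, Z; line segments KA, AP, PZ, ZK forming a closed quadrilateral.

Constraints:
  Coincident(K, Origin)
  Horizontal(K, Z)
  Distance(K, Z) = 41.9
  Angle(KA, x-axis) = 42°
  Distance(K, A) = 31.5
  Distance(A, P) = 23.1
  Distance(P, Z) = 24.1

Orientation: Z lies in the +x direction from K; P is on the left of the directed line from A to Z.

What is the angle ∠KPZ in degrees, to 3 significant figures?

52.3°

Checks: |AP| = 23.10 ✓; |PZ| = 24.10 ✓.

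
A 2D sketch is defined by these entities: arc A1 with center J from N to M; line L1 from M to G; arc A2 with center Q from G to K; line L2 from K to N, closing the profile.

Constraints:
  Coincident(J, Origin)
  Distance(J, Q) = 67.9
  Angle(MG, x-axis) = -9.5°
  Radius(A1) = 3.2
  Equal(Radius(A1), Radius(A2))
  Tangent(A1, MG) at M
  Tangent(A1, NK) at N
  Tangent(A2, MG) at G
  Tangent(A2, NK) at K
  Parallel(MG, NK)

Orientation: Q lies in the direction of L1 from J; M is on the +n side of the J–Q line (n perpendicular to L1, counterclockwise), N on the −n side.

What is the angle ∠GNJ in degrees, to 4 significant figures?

84.62°

The slot axis is L1's direction at -9.5°, so u = (cos -9.5°, sin -9.5°) = (0.9863, -0.1650) and n = (−sin -9.5°, cos -9.5°) = (0.1650, 0.9863). J is at the origin and Q lies 67.9 along u from J, so Q = 67.9·u = (66.97, -11.21). Tangency of A1 to both parallel lines with radius 3.2 puts M and N at J ± 3.2·n: M = (0.5282, 3.156), N = (-0.5282, -3.156). Equal radii place G and K the same way about Q: G = Q + 3.2·n = (67.50, -8.051), K = Q − 3.2·n = (66.44, -14.36). Then cos ∠GNJ = NG·NJ / (|NG||NJ|), giving 84.62°.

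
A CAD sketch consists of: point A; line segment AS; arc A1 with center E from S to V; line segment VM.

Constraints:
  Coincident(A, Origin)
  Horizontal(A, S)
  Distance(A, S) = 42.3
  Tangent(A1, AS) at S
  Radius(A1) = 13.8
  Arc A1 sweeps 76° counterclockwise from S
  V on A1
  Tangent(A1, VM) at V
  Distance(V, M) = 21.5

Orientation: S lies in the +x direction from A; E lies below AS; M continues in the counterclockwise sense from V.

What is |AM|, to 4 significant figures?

39.28

On A1, S sits at bearing 90° from E; a 76° counterclockwise sweep puts V at bearing 166°, so V = E + 13.8·(cos 166°, sin 166°) = (28.91, -10.46). A1 meets VM tangentially, so EV is at right angles to VM, so VM runs along (−sin 166°, cos 166°); with |VM| = 21.5, M = (23.71, -31.32). Then |AM| = |M − A| = 39.28.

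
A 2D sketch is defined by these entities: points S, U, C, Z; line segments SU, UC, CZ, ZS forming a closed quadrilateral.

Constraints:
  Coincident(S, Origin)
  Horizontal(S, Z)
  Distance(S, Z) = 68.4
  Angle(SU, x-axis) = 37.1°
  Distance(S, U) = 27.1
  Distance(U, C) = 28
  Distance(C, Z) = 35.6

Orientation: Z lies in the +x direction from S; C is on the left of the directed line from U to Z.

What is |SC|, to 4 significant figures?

54.82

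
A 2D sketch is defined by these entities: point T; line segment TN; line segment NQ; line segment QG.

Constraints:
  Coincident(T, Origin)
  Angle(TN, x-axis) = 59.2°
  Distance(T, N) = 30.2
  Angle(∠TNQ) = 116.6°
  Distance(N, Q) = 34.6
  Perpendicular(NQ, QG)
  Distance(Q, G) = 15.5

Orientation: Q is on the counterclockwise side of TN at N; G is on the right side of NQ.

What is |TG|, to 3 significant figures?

64.2

T is at the origin; TN runs at 59.2° with length 30.2, so N = 30.2·(cos 59.2°, sin 59.2°) = (15.5, 25.9). ∠TNQ = 116.6°, so NQ runs at 59.2° + (180° − 116.6°) = 123° from the x-axis; with |NQ| = 34.6, Q = N + 34.6·(cos 123°, sin 123°) = (-3.18, 55.1). NQ ⟂ QG; with |QG| = 15.5 on the right of NQ, G = Q + 15.5·(0.842, 0.539) = (9.88, 63.4). Then |TG| = |G − T| = 64.2.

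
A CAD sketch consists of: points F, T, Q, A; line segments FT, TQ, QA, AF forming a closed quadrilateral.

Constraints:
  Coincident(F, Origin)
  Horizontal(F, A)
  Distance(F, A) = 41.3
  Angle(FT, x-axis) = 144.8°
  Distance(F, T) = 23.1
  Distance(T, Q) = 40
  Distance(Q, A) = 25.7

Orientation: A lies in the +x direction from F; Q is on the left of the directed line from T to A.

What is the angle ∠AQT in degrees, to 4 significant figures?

138.4°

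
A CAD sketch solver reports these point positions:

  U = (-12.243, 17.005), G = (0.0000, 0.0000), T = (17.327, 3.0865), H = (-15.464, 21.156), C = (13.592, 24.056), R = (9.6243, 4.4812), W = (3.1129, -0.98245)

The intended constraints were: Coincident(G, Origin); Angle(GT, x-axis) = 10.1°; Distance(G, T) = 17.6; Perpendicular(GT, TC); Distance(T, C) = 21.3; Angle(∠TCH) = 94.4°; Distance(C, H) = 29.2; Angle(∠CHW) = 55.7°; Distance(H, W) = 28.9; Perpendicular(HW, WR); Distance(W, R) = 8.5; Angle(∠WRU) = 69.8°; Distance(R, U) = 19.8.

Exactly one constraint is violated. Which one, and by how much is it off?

Distance(R, U) = 19.8 — off by 5.40.

G = (0.00, 0.00) ✓; GT at 10.10° ✓; |GT| = 17.60 ✓; ∠(GT, TC) = 90.00° ✓; |TC| = 21.30 ✓; ∠TCH = 94.40° ✓; |CH| = 29.20 ✓; ∠CHW = 55.70° ✓; |HW| = 28.90 ✓; ∠(HW, WR) = 90.00° ✓; |WR| = 8.500 ✓; ∠WRU = 69.80° ✓; |RU| = 25.20 ✗.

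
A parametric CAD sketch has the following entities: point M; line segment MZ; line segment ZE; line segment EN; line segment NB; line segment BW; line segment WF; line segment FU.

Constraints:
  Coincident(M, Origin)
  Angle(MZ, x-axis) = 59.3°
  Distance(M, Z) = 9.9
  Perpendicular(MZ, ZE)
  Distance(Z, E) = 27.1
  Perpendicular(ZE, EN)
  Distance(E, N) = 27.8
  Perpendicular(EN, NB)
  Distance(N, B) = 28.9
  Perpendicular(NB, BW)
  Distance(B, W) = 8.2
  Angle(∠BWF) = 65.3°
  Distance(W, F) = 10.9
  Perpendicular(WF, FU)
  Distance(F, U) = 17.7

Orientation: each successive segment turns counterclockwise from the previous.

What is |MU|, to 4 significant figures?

30.34

∠BWF = 65.3° gives WF at 174.0° from the x-axis; with |WF| = 10.9, F = (-14.24, -8.120). WF ⟂ FU, so FU runs at -96.00°; with |FU| = 17.7, U = (-16.09, -25.72). Then |MU| = |U − M| = 30.34.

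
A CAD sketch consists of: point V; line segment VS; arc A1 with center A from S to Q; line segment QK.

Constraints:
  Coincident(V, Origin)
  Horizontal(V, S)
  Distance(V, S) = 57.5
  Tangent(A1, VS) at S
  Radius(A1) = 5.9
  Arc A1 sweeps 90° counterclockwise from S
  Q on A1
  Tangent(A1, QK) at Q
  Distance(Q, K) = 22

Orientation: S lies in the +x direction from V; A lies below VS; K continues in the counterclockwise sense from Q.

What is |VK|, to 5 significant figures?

58.660

V is at the origin; V and S share the same y with |VS| = 57.5 and S on the +x side, so S = (57.500, 0.0000). A1 meets VS tangentially, so AS is at right angles to VS, so A = S + (0, -5.9) = (57.500, -5.9000). On A1, S sits at bearing 90° from A; a 90° counterclockwise sweep puts Q at bearing 180°, so Q = A + 5.9·(cos 180°, sin 180°) = (51.600, -5.9000). A1 meets QK tangentially, so AQ is at right angles to QK, so QK runs along (−sin 180°, cos 180°); with |QK| = 22.0, K = (51.600, -27.900). Then |VK| = |K − V| = 58.660.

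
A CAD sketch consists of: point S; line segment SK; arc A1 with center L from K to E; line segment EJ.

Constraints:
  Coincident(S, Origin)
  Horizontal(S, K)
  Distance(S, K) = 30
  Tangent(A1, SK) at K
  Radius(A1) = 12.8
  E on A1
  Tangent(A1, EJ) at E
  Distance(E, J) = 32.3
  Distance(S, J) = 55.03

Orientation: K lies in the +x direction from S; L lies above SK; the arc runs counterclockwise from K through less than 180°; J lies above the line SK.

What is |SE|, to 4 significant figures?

45.41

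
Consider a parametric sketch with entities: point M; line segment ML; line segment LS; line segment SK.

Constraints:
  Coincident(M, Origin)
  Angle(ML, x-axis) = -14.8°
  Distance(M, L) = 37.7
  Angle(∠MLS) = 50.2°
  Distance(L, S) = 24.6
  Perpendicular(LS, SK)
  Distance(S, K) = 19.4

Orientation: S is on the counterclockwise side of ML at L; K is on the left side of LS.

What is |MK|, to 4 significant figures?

9.576

M is at the origin; ML runs at -14.8° with length 37.7, so L = 37.7·(cos -14.8°, sin -14.8°) = (36.45, -9.630). ∠MLS = 50.2°, so LS runs at -14.8° + (180° − 50.2°) = 115.0° from the x-axis; with |LS| = 24.6, S = L + 24.6·(cos 115.0°, sin 115.0°) = (26.05, 12.66). LS is perpendicular to SK; with |SK| = 19.4 on the left of LS, K = S + 19.4·(-0.9063, -0.4226) = (8.470, 4.466). Then |MK| = |K − M| = 9.576.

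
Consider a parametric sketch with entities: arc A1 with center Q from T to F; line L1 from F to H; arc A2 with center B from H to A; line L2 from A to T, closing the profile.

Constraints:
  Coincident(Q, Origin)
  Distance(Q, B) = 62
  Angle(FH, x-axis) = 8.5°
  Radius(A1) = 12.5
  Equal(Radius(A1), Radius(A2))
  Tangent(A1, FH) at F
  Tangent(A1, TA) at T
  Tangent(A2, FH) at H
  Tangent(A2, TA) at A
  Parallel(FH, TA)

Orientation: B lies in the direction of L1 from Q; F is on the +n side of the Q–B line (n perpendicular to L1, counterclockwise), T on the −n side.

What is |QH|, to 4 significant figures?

63.25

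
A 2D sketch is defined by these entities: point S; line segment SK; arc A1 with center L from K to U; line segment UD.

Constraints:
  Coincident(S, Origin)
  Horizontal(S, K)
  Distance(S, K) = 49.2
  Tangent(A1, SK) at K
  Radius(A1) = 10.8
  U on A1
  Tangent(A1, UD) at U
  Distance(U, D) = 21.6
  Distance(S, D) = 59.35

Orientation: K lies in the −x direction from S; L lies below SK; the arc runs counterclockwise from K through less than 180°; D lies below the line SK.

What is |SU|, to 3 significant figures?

60.8

S is at the origin; SK is horizontal with |SK| = 49.2 and K on the −x side, so K = (-49.2, 0.00). Tangency of A1 to SK means the radius LK is perpendicular to SK, so L = K + (0, -10.8) = (-49.2, -10.8). Since LU ⟂ UD (tangency), |LD| = √(10.8² + 21.6²) = 24.1 regardless of where U sits on A1. So D lies on both circle(S, 59.35) and circle(L, 24.1); the below-SK intersection is D = (-48.0, -34.9). U is the foot of the tangent from D: U = (-58.6, -16.1).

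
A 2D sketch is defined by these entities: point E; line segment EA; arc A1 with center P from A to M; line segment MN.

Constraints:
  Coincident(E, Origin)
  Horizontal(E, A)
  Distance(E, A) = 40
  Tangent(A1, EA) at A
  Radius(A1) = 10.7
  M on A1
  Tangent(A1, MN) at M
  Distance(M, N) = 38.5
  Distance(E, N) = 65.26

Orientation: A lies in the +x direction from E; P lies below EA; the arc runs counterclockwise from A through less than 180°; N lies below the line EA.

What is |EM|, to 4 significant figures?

32.85

E is at the origin; EA is horizontal with |EA| = 40.0 and A on the +x side, so A = (40.00, 0.000). The tangent condition forces PA to be normal to EA, so P = A + (0, -10.7) = (40.00, -10.70). Since PM ⟂ MN (tangency), |PN| = √(10.7² + 38.5²) = 39.96 regardless of where M sits on A1. So N lies on both circle(E, 65.26) and circle(P, 39.96); the below-EA intersection is N = (41.16, -50.64). M is the foot of the tangent from N: M = (29.78, -13.86).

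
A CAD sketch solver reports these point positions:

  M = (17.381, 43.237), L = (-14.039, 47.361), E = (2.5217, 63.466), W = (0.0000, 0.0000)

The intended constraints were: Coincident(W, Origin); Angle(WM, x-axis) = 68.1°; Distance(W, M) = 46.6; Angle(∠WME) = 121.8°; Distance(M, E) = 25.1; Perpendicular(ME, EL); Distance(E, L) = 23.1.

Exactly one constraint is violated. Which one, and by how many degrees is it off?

Perpendicular(ME, EL) — off by 7.90°.

W = (0.00, 0.00) ✓; WM at 68.10° ✓; |WM| = 46.60 ✓; ∠WME = 121.8° ✓; |ME| = 25.10 ✓; ∠(ME, EL) = 97.90° ✗; |EL| = 23.10 ✓.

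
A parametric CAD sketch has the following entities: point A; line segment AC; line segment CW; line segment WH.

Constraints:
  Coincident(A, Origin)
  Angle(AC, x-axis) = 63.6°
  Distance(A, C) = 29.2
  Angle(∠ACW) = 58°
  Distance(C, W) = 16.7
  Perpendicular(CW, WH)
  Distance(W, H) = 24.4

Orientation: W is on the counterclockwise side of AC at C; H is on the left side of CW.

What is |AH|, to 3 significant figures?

1.28

∠ACW = 58.0°, so CW runs at 63.6° + (180° − 58.0°) = 186° from the x-axis; with |CW| = 16.7, W = C + 16.7·(cos 186°, sin 186°) = (-3.64, 24.5). The perpendicularity gives WH at right angles to CW; with |WH| = 24.4 on the left of CW, H = W + 24.4·(0.0976, -0.995) = (-1.26, 0.242). Then |AH| = |H − A| = 1.28.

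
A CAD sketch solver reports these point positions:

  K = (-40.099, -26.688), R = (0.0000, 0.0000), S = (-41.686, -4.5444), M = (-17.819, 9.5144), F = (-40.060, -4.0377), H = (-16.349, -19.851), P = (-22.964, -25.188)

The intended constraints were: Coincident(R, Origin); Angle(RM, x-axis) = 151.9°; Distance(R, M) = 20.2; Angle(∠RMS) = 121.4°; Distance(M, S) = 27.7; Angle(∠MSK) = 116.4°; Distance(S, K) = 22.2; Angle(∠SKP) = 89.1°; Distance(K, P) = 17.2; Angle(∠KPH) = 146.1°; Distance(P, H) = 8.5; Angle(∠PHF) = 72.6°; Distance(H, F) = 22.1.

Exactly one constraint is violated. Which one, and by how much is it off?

Distance(H, F) = 22.1 — off by 6.40.

R = (0.00, 0.00) ✓; RM at 151.9° ✓; |RM| = 20.20 ✓; ∠RMS = 121.4° ✓; |MS| = 27.70 ✓; ∠MSK = 116.4° ✓; |SK| = 22.20 ✓; ∠SKP = 89.10° ✓; |KP| = 17.20 ✓; ∠KPH = 146.1° ✓; |PH| = 8.500 ✓; ∠PHF = 72.60° ✓; |HF| = 28.50 ✗.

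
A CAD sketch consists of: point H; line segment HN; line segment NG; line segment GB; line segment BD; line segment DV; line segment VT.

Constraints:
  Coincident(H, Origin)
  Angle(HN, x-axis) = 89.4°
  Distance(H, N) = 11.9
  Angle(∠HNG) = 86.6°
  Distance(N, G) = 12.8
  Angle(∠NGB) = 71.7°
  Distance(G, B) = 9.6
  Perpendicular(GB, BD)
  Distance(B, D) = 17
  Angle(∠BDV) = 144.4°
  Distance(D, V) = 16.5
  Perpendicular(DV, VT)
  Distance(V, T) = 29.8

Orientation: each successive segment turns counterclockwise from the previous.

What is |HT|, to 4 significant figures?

39.67

∠BDV = 144.4° gives DV at 56.70° from the x-axis; with |DV| = 16.5, V = (15.71, 22.23). DV is perpendicular to VT, so VT runs at 146.7°; with |VT| = 29.8, T = (-9.192, 38.59). Then |HT| = |T − H| = 39.67.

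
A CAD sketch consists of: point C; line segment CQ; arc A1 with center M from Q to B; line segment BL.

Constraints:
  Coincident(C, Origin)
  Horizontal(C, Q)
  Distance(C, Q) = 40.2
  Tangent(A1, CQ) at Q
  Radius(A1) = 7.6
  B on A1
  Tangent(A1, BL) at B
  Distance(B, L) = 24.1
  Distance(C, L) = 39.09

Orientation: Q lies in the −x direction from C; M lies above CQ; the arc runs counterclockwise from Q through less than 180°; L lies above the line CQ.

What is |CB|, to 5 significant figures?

33.345

Checks: |MB| = 7.600 ✓; ∠(MB, BL) = 90.00° ✓; |BL| = 24.10 ✓; |CL| = 39.09 ✓.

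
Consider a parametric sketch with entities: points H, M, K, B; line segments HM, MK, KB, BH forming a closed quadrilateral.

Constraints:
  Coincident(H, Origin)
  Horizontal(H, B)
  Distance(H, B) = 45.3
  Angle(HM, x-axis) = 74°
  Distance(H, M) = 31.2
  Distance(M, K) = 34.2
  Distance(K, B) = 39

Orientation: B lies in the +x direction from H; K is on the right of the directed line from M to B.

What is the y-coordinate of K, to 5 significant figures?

-4.1454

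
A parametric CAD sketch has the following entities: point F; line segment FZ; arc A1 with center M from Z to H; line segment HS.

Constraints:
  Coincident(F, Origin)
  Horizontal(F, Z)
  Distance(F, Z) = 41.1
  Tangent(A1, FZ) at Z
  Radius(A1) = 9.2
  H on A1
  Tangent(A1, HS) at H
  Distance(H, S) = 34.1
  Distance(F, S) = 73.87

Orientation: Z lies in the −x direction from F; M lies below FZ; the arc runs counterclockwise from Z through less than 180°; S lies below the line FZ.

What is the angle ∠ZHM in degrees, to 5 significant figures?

58.616°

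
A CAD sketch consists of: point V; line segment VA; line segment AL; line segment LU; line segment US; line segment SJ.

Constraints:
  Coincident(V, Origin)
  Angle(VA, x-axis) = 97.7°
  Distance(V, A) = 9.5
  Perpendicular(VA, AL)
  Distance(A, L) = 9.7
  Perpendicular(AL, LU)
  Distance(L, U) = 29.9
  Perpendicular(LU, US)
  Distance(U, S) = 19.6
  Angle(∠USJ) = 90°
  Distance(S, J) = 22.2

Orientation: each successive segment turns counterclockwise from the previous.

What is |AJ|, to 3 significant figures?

12.5

The perpendicularity gives US at right angles to LU, so US runs at 7.70°; with |US| = 19.6, S = (12.5, -18.9). ∠USJ = 90.0° gives SJ at 97.7° from the x-axis; with |SJ| = 22.2, J = (9.57, 3.11). Then |AJ| = |J − A| = 12.5.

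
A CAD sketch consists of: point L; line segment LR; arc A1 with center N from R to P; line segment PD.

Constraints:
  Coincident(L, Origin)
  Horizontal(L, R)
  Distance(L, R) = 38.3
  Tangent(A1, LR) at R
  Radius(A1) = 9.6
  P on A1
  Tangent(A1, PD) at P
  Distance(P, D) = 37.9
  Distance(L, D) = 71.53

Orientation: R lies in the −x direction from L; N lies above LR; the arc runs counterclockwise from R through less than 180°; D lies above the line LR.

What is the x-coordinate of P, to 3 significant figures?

-31.1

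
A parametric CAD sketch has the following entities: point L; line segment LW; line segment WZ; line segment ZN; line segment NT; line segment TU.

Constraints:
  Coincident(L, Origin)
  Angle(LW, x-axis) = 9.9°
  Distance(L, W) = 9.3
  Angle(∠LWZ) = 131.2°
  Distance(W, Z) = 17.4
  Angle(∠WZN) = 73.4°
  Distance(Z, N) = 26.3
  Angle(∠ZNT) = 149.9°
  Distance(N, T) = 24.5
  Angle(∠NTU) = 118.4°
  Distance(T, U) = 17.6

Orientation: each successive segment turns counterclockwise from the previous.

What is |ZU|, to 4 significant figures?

55.67

∠ZNT = 149.9° gives NT at -164.6° from the x-axis; with |NT| = 24.5, T = (-30.86, 16.63). ∠NTU = 118.4° gives TU at -103.0° from the x-axis; with |TU| = 17.6, U = (-34.82, -0.5147). Then |ZU| = |U − Z| = 55.67.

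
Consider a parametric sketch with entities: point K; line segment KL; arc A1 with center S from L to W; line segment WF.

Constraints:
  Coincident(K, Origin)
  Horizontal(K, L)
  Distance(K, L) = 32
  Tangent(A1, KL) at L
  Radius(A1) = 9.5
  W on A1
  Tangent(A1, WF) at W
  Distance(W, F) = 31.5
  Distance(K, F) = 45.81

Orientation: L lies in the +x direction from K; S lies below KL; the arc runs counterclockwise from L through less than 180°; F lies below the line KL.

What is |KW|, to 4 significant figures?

24.28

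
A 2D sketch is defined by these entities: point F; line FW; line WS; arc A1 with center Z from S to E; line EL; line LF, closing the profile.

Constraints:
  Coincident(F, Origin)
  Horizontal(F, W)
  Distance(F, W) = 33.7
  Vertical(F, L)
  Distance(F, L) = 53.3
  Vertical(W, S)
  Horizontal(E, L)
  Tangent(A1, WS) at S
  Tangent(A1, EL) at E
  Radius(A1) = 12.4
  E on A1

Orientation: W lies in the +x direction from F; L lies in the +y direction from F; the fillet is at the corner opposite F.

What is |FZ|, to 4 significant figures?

46.11

FL is vertical with |FL| = 53.3 and L on the +y side, so L = (0.000, 53.30). The virtual corner opposite F is at (33.70, 53.30). The tangent condition forces ZS to be normal to WS and since A1 is tangent to EL there, ZE ⟂ EL, with radius 12.4, so the center Z sits 12.4 in from both sides at Z = (21.30, 40.90). Then |FZ| = |Z − F| = 46.11.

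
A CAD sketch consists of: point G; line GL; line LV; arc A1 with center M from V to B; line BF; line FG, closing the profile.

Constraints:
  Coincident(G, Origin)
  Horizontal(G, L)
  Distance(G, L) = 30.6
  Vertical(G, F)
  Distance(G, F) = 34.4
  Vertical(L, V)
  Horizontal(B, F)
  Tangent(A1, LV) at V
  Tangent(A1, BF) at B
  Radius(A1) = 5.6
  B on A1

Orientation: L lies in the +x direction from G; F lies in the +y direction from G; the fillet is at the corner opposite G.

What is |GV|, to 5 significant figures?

42.021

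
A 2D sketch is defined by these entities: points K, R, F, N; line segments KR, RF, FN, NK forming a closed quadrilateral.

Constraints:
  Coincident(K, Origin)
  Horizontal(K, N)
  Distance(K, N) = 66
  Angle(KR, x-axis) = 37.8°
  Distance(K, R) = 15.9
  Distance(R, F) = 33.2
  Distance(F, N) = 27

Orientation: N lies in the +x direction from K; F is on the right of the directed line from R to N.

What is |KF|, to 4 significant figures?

41.22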